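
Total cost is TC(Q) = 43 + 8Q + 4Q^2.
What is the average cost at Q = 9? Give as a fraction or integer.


TC(9) = 43 + 8*9 + 4*9^2
TC(9) = 43 + 72 + 324 = 439
AC = TC/Q = 439/9 = 439/9

439/9


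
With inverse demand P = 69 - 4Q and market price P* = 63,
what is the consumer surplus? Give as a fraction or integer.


Maximum willingness to pay (at Q=0): P_max = 69
Quantity demanded at P* = 63:
Q* = (69 - 63)/4 = 3/2
CS = (1/2) * Q* * (P_max - P*)
CS = (1/2) * 3/2 * (69 - 63)
CS = (1/2) * 3/2 * 6 = 9/2

9/2


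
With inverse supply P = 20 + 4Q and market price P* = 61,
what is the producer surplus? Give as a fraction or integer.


Minimum supply price (at Q=0): P_min = 20
Quantity supplied at P* = 61:
Q* = (61 - 20)/4 = 41/4
PS = (1/2) * Q* * (P* - P_min)
PS = (1/2) * 41/4 * (61 - 20)
PS = (1/2) * 41/4 * 41 = 1681/8

1681/8


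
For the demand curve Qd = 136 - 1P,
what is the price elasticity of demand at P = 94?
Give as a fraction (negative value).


dQ/dP = -1
At P = 94: Q = 136 - 1*94 = 42
E = (dQ/dP)(P/Q) = (-1)(94/42) = -47/21

-47/21


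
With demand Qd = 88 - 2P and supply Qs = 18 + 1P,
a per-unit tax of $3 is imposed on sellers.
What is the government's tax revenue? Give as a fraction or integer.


With tax on sellers, new supply: Qs' = 18 + 1(P - 3)
= 15 + 1P
New equilibrium quantity:
Q_new = 118/3
Tax revenue = tax * Q_new = 3 * 118/3 = 118

118


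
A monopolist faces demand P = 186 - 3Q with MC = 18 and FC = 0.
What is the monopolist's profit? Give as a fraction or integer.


MR = MC: 186 - 6Q = 18
Q* = 28
P* = 186 - 3*28 = 102
Profit = (P* - MC)*Q* - FC
= (102 - 18)*28 - 0
= 84*28 - 0
= 2352 - 0 = 2352

2352


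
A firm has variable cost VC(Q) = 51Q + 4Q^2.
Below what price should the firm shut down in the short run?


AVC(Q) = VC(Q)/Q = 51 + 4Q
AVC is increasing in Q, so minimum AVC is at Q -> 0+.
Min AVC = 51
The firm should shut down if P < 51.

51


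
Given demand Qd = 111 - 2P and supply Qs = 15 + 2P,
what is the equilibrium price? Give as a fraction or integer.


At equilibrium, Qd = Qs.
111 - 2P = 15 + 2P
111 - 15 = 2P + 2P
96 = 4P
P* = 96/4 = 24

24


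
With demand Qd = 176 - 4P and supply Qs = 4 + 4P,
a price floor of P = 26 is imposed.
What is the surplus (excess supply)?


At P = 26:
Qd = 176 - 4*26 = 72
Qs = 4 + 4*26 = 108
Surplus = Qs - Qd = 108 - 72 = 36

36


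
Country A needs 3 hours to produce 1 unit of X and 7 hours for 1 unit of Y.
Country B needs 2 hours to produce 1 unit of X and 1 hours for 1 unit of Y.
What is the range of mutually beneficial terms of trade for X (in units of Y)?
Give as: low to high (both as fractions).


Opportunity cost of X for Country A = hours_X / hours_Y = 3/7 = 3/7 units of Y
Opportunity cost of X for Country B = hours_X / hours_Y = 2/1 = 2 units of Y
Terms of trade must be between the two opportunity costs.
Range: 3/7 to 2

3/7 to 2


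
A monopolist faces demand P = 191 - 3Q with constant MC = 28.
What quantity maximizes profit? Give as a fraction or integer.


TR = P*Q = (191 - 3Q)Q = 191Q - 3Q^2
MR = dTR/dQ = 191 - 6Q
Set MR = MC:
191 - 6Q = 28
163 = 6Q
Q* = 163/6 = 163/6

163/6


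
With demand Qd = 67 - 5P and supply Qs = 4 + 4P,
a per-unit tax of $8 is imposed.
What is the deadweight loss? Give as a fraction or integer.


Pre-tax equilibrium quantity: Q* = 32
Post-tax equilibrium quantity: Q_tax = 128/9
Reduction in quantity: Q* - Q_tax = 160/9
DWL = (1/2) * tax * (Q* - Q_tax)
DWL = (1/2) * 8 * 160/9 = 640/9

640/9


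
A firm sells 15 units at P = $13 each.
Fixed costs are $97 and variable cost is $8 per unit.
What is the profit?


Total Revenue = P * Q = 13 * 15 = $195
Total Cost = FC + VC*Q = 97 + 8*15 = $217
Profit = TR - TC = 195 - 217 = $-22

$-22


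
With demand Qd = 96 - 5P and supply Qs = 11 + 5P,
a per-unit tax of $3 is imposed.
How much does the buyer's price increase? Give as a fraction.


With a per-unit tax, the buyer's price increase depends on relative slopes.
Supply slope: d = 5, Demand slope: b = 5
Buyer's price increase = d * tax / (b + d)
= 5 * 3 / (5 + 5)
= 15 / 10 = 3/2

3/2


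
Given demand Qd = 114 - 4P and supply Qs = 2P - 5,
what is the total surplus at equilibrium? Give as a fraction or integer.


Find equilibrium: 114 - 4P = 2P - 5
114 + 5 = 6P
P* = 119/6 = 119/6
Q* = 2*119/6 - 5 = 104/3
Inverse demand: P = 57/2 - Q/4, so P_max = 57/2
Inverse supply: P = 5/2 + Q/2, so P_min = 5/2
CS = (1/2) * 104/3 * (57/2 - 119/6) = 1352/9
PS = (1/2) * 104/3 * (119/6 - 5/2) = 2704/9
TS = CS + PS = 1352/9 + 2704/9 = 1352/3

1352/3


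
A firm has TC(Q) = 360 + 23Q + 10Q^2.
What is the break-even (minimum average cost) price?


AC(Q) = 360/Q + 23 + 10Q
To minimize: dAC/dQ = -360/Q^2 + 10 = 0
Q^2 = 360/10 = 36
Q* = 6
Min AC = 360/6 + 23 + 10*6
Min AC = 60 + 23 + 60 = 143

143


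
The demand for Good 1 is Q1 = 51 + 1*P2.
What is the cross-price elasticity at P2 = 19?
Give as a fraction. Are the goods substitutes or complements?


dQ1/dP2 = 1
At P2 = 19: Q1 = 51 + 1*19 = 70
Exy = (dQ1/dP2)(P2/Q1) = 1 * 19 / 70 = 19/70
Since Exy > 0, the goods are substitutes.

19/70 (substitutes)


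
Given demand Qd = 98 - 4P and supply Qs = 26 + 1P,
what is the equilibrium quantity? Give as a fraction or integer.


First find equilibrium price:
98 - 4P = 26 + 1P
P* = 72/5 = 72/5
Then substitute into demand:
Q* = 98 - 4 * 72/5 = 202/5

202/5


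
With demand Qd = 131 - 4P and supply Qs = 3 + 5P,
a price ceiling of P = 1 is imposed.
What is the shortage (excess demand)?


At P = 1:
Qd = 131 - 4*1 = 127
Qs = 3 + 5*1 = 8
Shortage = Qd - Qs = 127 - 8 = 119

119


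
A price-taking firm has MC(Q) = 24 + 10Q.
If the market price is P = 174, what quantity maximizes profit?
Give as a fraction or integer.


In perfect competition, profit is maximized where P = MC.
174 = 24 + 10Q
150 = 10Q
Q* = 150/10 = 15

15


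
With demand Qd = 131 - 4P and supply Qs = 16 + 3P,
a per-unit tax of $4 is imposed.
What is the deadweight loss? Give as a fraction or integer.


Pre-tax equilibrium quantity: Q* = 457/7
Post-tax equilibrium quantity: Q_tax = 409/7
Reduction in quantity: Q* - Q_tax = 48/7
DWL = (1/2) * tax * (Q* - Q_tax)
DWL = (1/2) * 4 * 48/7 = 96/7

96/7


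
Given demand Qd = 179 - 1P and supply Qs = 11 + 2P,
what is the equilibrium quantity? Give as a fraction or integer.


First find equilibrium price:
179 - 1P = 11 + 2P
P* = 168/3 = 56
Then substitute into demand:
Q* = 179 - 1 * 56 = 123

123


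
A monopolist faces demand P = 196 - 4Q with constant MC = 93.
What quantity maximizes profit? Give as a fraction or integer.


TR = P*Q = (196 - 4Q)Q = 196Q - 4Q^2
MR = dTR/dQ = 196 - 8Q
Set MR = MC:
196 - 8Q = 93
103 = 8Q
Q* = 103/8 = 103/8

103/8


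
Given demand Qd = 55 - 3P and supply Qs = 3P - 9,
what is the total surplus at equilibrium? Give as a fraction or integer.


Find equilibrium: 55 - 3P = 3P - 9
55 + 9 = 6P
P* = 64/6 = 32/3
Q* = 3*32/3 - 9 = 23
Inverse demand: P = 55/3 - Q/3, so P_max = 55/3
Inverse supply: P = 3 + Q/3, so P_min = 3
CS = (1/2) * 23 * (55/3 - 32/3) = 529/6
PS = (1/2) * 23 * (32/3 - 3) = 529/6
TS = CS + PS = 529/6 + 529/6 = 529/3

529/3


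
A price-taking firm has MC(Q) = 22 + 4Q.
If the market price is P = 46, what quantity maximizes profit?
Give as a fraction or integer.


In perfect competition, profit is maximized where P = MC.
46 = 22 + 4Q
24 = 4Q
Q* = 24/4 = 6

6


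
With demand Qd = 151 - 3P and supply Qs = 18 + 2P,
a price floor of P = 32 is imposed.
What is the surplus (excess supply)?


At P = 32:
Qd = 151 - 3*32 = 55
Qs = 18 + 2*32 = 82
Surplus = Qs - Qd = 82 - 55 = 27

27


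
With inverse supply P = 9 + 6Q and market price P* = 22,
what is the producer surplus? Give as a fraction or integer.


Minimum supply price (at Q=0): P_min = 9
Quantity supplied at P* = 22:
Q* = (22 - 9)/6 = 13/6
PS = (1/2) * Q* * (P* - P_min)
PS = (1/2) * 13/6 * (22 - 9)
PS = (1/2) * 13/6 * 13 = 169/12

169/12


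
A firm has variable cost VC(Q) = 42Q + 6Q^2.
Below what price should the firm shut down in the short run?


AVC(Q) = VC(Q)/Q = 42 + 6Q
AVC is increasing in Q, so minimum AVC is at Q -> 0+.
Min AVC = 42
The firm should shut down if P < 42.

42


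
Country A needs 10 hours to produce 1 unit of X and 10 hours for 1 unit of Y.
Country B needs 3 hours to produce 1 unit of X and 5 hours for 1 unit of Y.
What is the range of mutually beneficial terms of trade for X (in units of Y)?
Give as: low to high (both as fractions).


Opportunity cost of X for Country A = hours_X / hours_Y = 10/10 = 1 units of Y
Opportunity cost of X for Country B = hours_X / hours_Y = 3/5 = 3/5 units of Y
Terms of trade must be between the two opportunity costs.
Range: 3/5 to 1

3/5 to 1


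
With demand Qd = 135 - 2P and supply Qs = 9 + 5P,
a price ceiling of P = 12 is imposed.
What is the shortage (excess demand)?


At P = 12:
Qd = 135 - 2*12 = 111
Qs = 9 + 5*12 = 69
Shortage = Qd - Qs = 111 - 69 = 42

42


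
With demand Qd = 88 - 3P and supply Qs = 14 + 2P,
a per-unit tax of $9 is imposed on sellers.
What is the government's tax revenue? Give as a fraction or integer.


With tax on sellers, new supply: Qs' = 14 + 2(P - 9)
= 2P - 4
New equilibrium quantity:
Q_new = 164/5
Tax revenue = tax * Q_new = 9 * 164/5 = 1476/5

1476/5


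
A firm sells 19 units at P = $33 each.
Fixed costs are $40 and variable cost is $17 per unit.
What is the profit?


Total Revenue = P * Q = 33 * 19 = $627
Total Cost = FC + VC*Q = 40 + 17*19 = $363
Profit = TR - TC = 627 - 363 = $264

$264


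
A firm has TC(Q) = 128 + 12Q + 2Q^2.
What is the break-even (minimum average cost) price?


AC(Q) = 128/Q + 12 + 2Q
To minimize: dAC/dQ = -128/Q^2 + 2 = 0
Q^2 = 128/2 = 64
Q* = 8
Min AC = 128/8 + 12 + 2*8
Min AC = 16 + 12 + 16 = 44

44


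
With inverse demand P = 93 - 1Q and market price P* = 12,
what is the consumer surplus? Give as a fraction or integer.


Maximum willingness to pay (at Q=0): P_max = 93
Quantity demanded at P* = 12:
Q* = (93 - 12)/1 = 81
CS = (1/2) * Q* * (P_max - P*)
CS = (1/2) * 81 * (93 - 12)
CS = (1/2) * 81 * 81 = 6561/2

6561/2


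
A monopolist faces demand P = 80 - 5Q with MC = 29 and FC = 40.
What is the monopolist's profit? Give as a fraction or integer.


MR = MC: 80 - 10Q = 29
Q* = 51/10
P* = 80 - 5*51/10 = 109/2
Profit = (P* - MC)*Q* - FC
= (109/2 - 29)*51/10 - 40
= 51/2*51/10 - 40
= 2601/20 - 40 = 1801/20

1801/20


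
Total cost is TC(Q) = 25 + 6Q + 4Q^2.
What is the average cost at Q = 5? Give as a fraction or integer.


TC(5) = 25 + 6*5 + 4*5^2
TC(5) = 25 + 30 + 100 = 155
AC = TC/Q = 155/5 = 31

31


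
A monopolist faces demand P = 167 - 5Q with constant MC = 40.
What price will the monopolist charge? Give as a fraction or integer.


MR = 167 - 10Q
Set MR = MC: 167 - 10Q = 40
Q* = 127/10
Substitute into demand:
P* = 167 - 5*127/10 = 207/2

207/2


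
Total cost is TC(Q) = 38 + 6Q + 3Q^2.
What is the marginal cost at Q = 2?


MC = dTC/dQ = 6 + 2*3*Q
At Q = 2:
MC = 6 + 6*2
MC = 6 + 12 = 18

18


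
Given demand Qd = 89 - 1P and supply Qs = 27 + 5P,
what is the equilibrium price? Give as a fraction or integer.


At equilibrium, Qd = Qs.
89 - 1P = 27 + 5P
89 - 27 = 1P + 5P
62 = 6P
P* = 62/6 = 31/3

31/3


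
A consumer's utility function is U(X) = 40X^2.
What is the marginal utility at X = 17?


MU = dU/dX = 40*2*X^(2-1)
MU = 80*X^1
At X = 17:
MU = 80 * 17^1
MU = 80 * 17 = 1360

1360


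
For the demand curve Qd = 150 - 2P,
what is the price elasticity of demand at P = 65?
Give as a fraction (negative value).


dQ/dP = -2
At P = 65: Q = 150 - 2*65 = 20
E = (dQ/dP)(P/Q) = (-2)(65/20) = -13/2

-13/2


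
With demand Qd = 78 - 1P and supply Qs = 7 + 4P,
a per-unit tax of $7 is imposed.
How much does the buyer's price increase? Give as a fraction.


With a per-unit tax, the buyer's price increase depends on relative slopes.
Supply slope: d = 4, Demand slope: b = 1
Buyer's price increase = d * tax / (b + d)
= 4 * 7 / (1 + 4)
= 28 / 5 = 28/5

28/5


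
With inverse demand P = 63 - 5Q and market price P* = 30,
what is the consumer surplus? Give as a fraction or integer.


Maximum willingness to pay (at Q=0): P_max = 63
Quantity demanded at P* = 30:
Q* = (63 - 30)/5 = 33/5
CS = (1/2) * Q* * (P_max - P*)
CS = (1/2) * 33/5 * (63 - 30)
CS = (1/2) * 33/5 * 33 = 1089/10

1089/10


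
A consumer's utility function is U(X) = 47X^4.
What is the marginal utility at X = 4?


MU = dU/dX = 47*4*X^(4-1)
MU = 188*X^3
At X = 4:
MU = 188 * 4^3
MU = 188 * 64 = 12032

12032


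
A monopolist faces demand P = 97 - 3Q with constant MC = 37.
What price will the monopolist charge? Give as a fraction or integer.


MR = 97 - 6Q
Set MR = MC: 97 - 6Q = 37
Q* = 10
Substitute into demand:
P* = 97 - 3*10 = 67

67


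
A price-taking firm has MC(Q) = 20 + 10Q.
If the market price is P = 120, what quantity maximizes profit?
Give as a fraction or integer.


In perfect competition, profit is maximized where P = MC.
120 = 20 + 10Q
100 = 10Q
Q* = 100/10 = 10

10


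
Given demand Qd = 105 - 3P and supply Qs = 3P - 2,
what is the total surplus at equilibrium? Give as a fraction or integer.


Find equilibrium: 105 - 3P = 3P - 2
105 + 2 = 6P
P* = 107/6 = 107/6
Q* = 3*107/6 - 2 = 103/2
Inverse demand: P = 35 - Q/3, so P_max = 35
Inverse supply: P = 2/3 + Q/3, so P_min = 2/3
CS = (1/2) * 103/2 * (35 - 107/6) = 10609/24
PS = (1/2) * 103/2 * (107/6 - 2/3) = 10609/24
TS = CS + PS = 10609/24 + 10609/24 = 10609/12

10609/12


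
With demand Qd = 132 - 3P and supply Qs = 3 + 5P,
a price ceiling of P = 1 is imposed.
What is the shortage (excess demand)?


At P = 1:
Qd = 132 - 3*1 = 129
Qs = 3 + 5*1 = 8
Shortage = Qd - Qs = 129 - 8 = 121

121


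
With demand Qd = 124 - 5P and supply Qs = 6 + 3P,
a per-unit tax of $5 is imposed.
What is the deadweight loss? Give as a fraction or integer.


Pre-tax equilibrium quantity: Q* = 201/4
Post-tax equilibrium quantity: Q_tax = 327/8
Reduction in quantity: Q* - Q_tax = 75/8
DWL = (1/2) * tax * (Q* - Q_tax)
DWL = (1/2) * 5 * 75/8 = 375/16

375/16


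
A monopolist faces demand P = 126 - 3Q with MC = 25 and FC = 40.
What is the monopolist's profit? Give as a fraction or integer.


MR = MC: 126 - 6Q = 25
Q* = 101/6
P* = 126 - 3*101/6 = 151/2
Profit = (P* - MC)*Q* - FC
= (151/2 - 25)*101/6 - 40
= 101/2*101/6 - 40
= 10201/12 - 40 = 9721/12

9721/12


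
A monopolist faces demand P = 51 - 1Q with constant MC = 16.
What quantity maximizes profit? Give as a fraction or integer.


TR = P*Q = (51 - 1Q)Q = 51Q - 1Q^2
MR = dTR/dQ = 51 - 2Q
Set MR = MC:
51 - 2Q = 16
35 = 2Q
Q* = 35/2 = 35/2

35/2


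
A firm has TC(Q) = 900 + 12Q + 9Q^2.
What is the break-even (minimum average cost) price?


AC(Q) = 900/Q + 12 + 9Q
To minimize: dAC/dQ = -900/Q^2 + 9 = 0
Q^2 = 900/9 = 100
Q* = 10
Min AC = 900/10 + 12 + 9*10
Min AC = 90 + 12 + 90 = 192

192


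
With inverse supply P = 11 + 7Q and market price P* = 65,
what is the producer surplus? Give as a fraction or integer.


Minimum supply price (at Q=0): P_min = 11
Quantity supplied at P* = 65:
Q* = (65 - 11)/7 = 54/7
PS = (1/2) * Q* * (P* - P_min)
PS = (1/2) * 54/7 * (65 - 11)
PS = (1/2) * 54/7 * 54 = 1458/7

1458/7


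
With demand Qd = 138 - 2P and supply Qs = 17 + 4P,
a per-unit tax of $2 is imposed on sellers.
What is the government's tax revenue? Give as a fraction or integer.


With tax on sellers, new supply: Qs' = 17 + 4(P - 2)
= 9 + 4P
New equilibrium quantity:
Q_new = 95
Tax revenue = tax * Q_new = 2 * 95 = 190

190


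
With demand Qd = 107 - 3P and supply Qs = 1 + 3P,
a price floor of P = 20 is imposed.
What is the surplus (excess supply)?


At P = 20:
Qd = 107 - 3*20 = 47
Qs = 1 + 3*20 = 61
Surplus = Qs - Qd = 61 - 47 = 14

14


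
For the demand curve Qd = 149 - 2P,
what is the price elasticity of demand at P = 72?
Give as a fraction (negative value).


dQ/dP = -2
At P = 72: Q = 149 - 2*72 = 5
E = (dQ/dP)(P/Q) = (-2)(72/5) = -144/5

-144/5


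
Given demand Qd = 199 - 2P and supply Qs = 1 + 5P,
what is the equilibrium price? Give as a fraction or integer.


At equilibrium, Qd = Qs.
199 - 2P = 1 + 5P
199 - 1 = 2P + 5P
198 = 7P
P* = 198/7 = 198/7

198/7


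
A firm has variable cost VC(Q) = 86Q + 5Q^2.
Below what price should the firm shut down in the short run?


AVC(Q) = VC(Q)/Q = 86 + 5Q
AVC is increasing in Q, so minimum AVC is at Q -> 0+.
Min AVC = 86
The firm should shut down if P < 86.

86


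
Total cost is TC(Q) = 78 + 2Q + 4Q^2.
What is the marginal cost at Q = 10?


MC = dTC/dQ = 2 + 2*4*Q
At Q = 10:
MC = 2 + 8*10
MC = 2 + 80 = 82

82


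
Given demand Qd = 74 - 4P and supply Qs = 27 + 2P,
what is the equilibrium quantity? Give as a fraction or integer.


First find equilibrium price:
74 - 4P = 27 + 2P
P* = 47/6 = 47/6
Then substitute into demand:
Q* = 74 - 4 * 47/6 = 128/3

128/3


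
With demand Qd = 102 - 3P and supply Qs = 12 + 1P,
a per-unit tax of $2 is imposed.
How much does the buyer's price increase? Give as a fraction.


With a per-unit tax, the buyer's price increase depends on relative slopes.
Supply slope: d = 1, Demand slope: b = 3
Buyer's price increase = d * tax / (b + d)
= 1 * 2 / (3 + 1)
= 2 / 4 = 1/2

1/2


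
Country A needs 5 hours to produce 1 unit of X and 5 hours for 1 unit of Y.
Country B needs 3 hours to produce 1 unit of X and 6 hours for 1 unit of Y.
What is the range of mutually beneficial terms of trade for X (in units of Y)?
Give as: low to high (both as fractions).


Opportunity cost of X for Country A = hours_X / hours_Y = 5/5 = 1 units of Y
Opportunity cost of X for Country B = hours_X / hours_Y = 3/6 = 1/2 units of Y
Terms of trade must be between the two opportunity costs.
Range: 1/2 to 1

1/2 to 1


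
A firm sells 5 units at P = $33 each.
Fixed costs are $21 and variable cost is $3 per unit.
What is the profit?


Total Revenue = P * Q = 33 * 5 = $165
Total Cost = FC + VC*Q = 21 + 3*5 = $36
Profit = TR - TC = 165 - 36 = $129

$129


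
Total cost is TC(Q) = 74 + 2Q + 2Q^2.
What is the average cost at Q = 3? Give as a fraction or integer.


TC(3) = 74 + 2*3 + 2*3^2
TC(3) = 74 + 6 + 18 = 98
AC = TC/Q = 98/3 = 98/3

98/3


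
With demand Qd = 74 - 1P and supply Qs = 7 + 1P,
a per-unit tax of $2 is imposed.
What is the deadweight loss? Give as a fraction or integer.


Pre-tax equilibrium quantity: Q* = 81/2
Post-tax equilibrium quantity: Q_tax = 79/2
Reduction in quantity: Q* - Q_tax = 1
DWL = (1/2) * tax * (Q* - Q_tax)
DWL = (1/2) * 2 * 1 = 1

1


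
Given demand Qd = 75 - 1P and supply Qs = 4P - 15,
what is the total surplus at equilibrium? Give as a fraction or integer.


Find equilibrium: 75 - 1P = 4P - 15
75 + 15 = 5P
P* = 90/5 = 18
Q* = 4*18 - 15 = 57
Inverse demand: P = 75 - Q/1, so P_max = 75
Inverse supply: P = 15/4 + Q/4, so P_min = 15/4
CS = (1/2) * 57 * (75 - 18) = 3249/2
PS = (1/2) * 57 * (18 - 15/4) = 3249/8
TS = CS + PS = 3249/2 + 3249/8 = 16245/8

16245/8


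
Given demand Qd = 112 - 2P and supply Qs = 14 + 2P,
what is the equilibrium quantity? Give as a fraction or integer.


First find equilibrium price:
112 - 2P = 14 + 2P
P* = 98/4 = 49/2
Then substitute into demand:
Q* = 112 - 2 * 49/2 = 63

63


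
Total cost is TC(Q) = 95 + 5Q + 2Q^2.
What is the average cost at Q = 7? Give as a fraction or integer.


TC(7) = 95 + 5*7 + 2*7^2
TC(7) = 95 + 35 + 98 = 228
AC = TC/Q = 228/7 = 228/7

228/7


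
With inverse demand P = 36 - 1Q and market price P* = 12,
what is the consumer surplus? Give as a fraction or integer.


Maximum willingness to pay (at Q=0): P_max = 36
Quantity demanded at P* = 12:
Q* = (36 - 12)/1 = 24
CS = (1/2) * Q* * (P_max - P*)
CS = (1/2) * 24 * (36 - 12)
CS = (1/2) * 24 * 24 = 288

288


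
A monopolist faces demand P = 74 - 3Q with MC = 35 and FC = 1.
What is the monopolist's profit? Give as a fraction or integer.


MR = MC: 74 - 6Q = 35
Q* = 13/2
P* = 74 - 3*13/2 = 109/2
Profit = (P* - MC)*Q* - FC
= (109/2 - 35)*13/2 - 1
= 39/2*13/2 - 1
= 507/4 - 1 = 503/4

503/4


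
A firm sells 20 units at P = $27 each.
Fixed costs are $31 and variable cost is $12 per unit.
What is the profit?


Total Revenue = P * Q = 27 * 20 = $540
Total Cost = FC + VC*Q = 31 + 12*20 = $271
Profit = TR - TC = 540 - 271 = $269

$269


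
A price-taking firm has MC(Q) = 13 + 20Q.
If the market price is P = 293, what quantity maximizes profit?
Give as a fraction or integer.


In perfect competition, profit is maximized where P = MC.
293 = 13 + 20Q
280 = 20Q
Q* = 280/20 = 14

14


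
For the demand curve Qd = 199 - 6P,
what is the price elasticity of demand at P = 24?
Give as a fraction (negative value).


dQ/dP = -6
At P = 24: Q = 199 - 6*24 = 55
E = (dQ/dP)(P/Q) = (-6)(24/55) = -144/55

-144/55


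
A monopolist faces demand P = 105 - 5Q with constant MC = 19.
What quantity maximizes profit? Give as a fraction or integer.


TR = P*Q = (105 - 5Q)Q = 105Q - 5Q^2
MR = dTR/dQ = 105 - 10Q
Set MR = MC:
105 - 10Q = 19
86 = 10Q
Q* = 86/10 = 43/5

43/5


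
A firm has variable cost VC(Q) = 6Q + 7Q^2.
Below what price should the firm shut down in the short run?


AVC(Q) = VC(Q)/Q = 6 + 7Q
AVC is increasing in Q, so minimum AVC is at Q -> 0+.
Min AVC = 6
The firm should shut down if P < 6.

6


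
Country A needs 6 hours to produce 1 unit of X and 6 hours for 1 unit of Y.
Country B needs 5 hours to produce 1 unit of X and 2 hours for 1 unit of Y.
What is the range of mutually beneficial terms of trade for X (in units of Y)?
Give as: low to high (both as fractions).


Opportunity cost of X for Country A = hours_X / hours_Y = 6/6 = 1 units of Y
Opportunity cost of X for Country B = hours_X / hours_Y = 5/2 = 5/2 units of Y
Terms of trade must be between the two opportunity costs.
Range: 1 to 5/2

1 to 5/2


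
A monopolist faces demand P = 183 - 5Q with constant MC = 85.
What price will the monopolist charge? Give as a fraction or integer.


MR = 183 - 10Q
Set MR = MC: 183 - 10Q = 85
Q* = 49/5
Substitute into demand:
P* = 183 - 5*49/5 = 134

134


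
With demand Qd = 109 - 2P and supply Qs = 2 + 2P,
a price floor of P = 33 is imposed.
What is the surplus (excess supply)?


At P = 33:
Qd = 109 - 2*33 = 43
Qs = 2 + 2*33 = 68
Surplus = Qs - Qd = 68 - 43 = 25

25


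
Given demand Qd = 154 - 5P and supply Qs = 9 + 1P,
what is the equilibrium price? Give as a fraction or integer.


At equilibrium, Qd = Qs.
154 - 5P = 9 + 1P
154 - 9 = 5P + 1P
145 = 6P
P* = 145/6 = 145/6

145/6


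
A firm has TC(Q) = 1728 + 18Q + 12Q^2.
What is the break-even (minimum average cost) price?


AC(Q) = 1728/Q + 18 + 12Q
To minimize: dAC/dQ = -1728/Q^2 + 12 = 0
Q^2 = 1728/12 = 144
Q* = 12
Min AC = 1728/12 + 18 + 12*12
Min AC = 144 + 18 + 144 = 306

306


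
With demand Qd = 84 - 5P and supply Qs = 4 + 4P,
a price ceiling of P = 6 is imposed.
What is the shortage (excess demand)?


At P = 6:
Qd = 84 - 5*6 = 54
Qs = 4 + 4*6 = 28
Shortage = Qd - Qs = 54 - 28 = 26

26


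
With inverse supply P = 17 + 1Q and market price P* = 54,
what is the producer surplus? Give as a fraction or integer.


Minimum supply price (at Q=0): P_min = 17
Quantity supplied at P* = 54:
Q* = (54 - 17)/1 = 37
PS = (1/2) * Q* * (P* - P_min)
PS = (1/2) * 37 * (54 - 17)
PS = (1/2) * 37 * 37 = 1369/2

1369/2


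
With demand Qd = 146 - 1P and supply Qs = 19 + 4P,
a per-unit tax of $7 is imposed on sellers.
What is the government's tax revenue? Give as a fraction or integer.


With tax on sellers, new supply: Qs' = 19 + 4(P - 7)
= 4P - 9
New equilibrium quantity:
Q_new = 115
Tax revenue = tax * Q_new = 7 * 115 = 805

805


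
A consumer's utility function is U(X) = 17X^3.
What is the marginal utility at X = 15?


MU = dU/dX = 17*3*X^(3-1)
MU = 51*X^2
At X = 15:
MU = 51 * 15^2
MU = 51 * 225 = 11475

11475


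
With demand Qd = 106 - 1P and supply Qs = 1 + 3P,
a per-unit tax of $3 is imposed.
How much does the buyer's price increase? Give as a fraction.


With a per-unit tax, the buyer's price increase depends on relative slopes.
Supply slope: d = 3, Demand slope: b = 1
Buyer's price increase = d * tax / (b + d)
= 3 * 3 / (1 + 3)
= 9 / 4 = 9/4

9/4


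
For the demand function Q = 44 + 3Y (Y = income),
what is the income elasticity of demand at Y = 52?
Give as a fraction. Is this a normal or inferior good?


dQ/dY = 3
At Y = 52: Q = 44 + 3*52 = 200
Ey = (dQ/dY)(Y/Q) = 3 * 52 / 200 = 39/50
Since Ey > 0, this is a normal good.

39/50 (normal good)


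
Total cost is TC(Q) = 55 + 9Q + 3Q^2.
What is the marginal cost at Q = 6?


MC = dTC/dQ = 9 + 2*3*Q
At Q = 6:
MC = 9 + 6*6
MC = 9 + 36 = 45

45


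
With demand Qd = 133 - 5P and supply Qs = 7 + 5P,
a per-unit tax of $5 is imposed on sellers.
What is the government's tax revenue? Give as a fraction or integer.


With tax on sellers, new supply: Qs' = 7 + 5(P - 5)
= 5P - 18
New equilibrium quantity:
Q_new = 115/2
Tax revenue = tax * Q_new = 5 * 115/2 = 575/2

575/2


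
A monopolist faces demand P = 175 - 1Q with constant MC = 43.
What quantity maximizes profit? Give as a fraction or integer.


TR = P*Q = (175 - 1Q)Q = 175Q - 1Q^2
MR = dTR/dQ = 175 - 2Q
Set MR = MC:
175 - 2Q = 43
132 = 2Q
Q* = 132/2 = 66

66


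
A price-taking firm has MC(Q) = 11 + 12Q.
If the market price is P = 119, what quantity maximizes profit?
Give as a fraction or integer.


In perfect competition, profit is maximized where P = MC.
119 = 11 + 12Q
108 = 12Q
Q* = 108/12 = 9

9


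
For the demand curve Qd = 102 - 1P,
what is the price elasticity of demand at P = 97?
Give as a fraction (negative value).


dQ/dP = -1
At P = 97: Q = 102 - 1*97 = 5
E = (dQ/dP)(P/Q) = (-1)(97/5) = -97/5

-97/5


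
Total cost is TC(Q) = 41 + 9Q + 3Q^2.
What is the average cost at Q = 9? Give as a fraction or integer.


TC(9) = 41 + 9*9 + 3*9^2
TC(9) = 41 + 81 + 243 = 365
AC = TC/Q = 365/9 = 365/9

365/9


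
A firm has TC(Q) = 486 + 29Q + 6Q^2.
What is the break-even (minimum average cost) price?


AC(Q) = 486/Q + 29 + 6Q
To minimize: dAC/dQ = -486/Q^2 + 6 = 0
Q^2 = 486/6 = 81
Q* = 9
Min AC = 486/9 + 29 + 6*9
Min AC = 54 + 29 + 54 = 137

137


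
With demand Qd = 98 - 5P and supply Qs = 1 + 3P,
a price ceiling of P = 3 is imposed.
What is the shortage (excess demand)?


At P = 3:
Qd = 98 - 5*3 = 83
Qs = 1 + 3*3 = 10
Shortage = Qd - Qs = 83 - 10 = 73

73


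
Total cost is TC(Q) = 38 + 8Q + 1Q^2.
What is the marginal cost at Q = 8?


MC = dTC/dQ = 8 + 2*1*Q
At Q = 8:
MC = 8 + 2*8
MC = 8 + 16 = 24

24


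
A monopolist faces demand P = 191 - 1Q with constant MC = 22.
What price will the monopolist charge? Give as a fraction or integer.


MR = 191 - 2Q
Set MR = MC: 191 - 2Q = 22
Q* = 169/2
Substitute into demand:
P* = 191 - 1*169/2 = 213/2

213/2


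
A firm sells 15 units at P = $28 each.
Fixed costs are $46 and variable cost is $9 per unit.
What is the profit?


Total Revenue = P * Q = 28 * 15 = $420
Total Cost = FC + VC*Q = 46 + 9*15 = $181
Profit = TR - TC = 420 - 181 = $239

$239


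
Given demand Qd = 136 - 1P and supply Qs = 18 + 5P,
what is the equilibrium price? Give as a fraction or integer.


At equilibrium, Qd = Qs.
136 - 1P = 18 + 5P
136 - 18 = 1P + 5P
118 = 6P
P* = 118/6 = 59/3

59/3


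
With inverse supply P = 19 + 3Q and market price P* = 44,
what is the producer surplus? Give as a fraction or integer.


Minimum supply price (at Q=0): P_min = 19
Quantity supplied at P* = 44:
Q* = (44 - 19)/3 = 25/3
PS = (1/2) * Q* * (P* - P_min)
PS = (1/2) * 25/3 * (44 - 19)
PS = (1/2) * 25/3 * 25 = 625/6

625/6


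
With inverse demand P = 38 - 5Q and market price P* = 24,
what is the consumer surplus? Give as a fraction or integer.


Maximum willingness to pay (at Q=0): P_max = 38
Quantity demanded at P* = 24:
Q* = (38 - 24)/5 = 14/5
CS = (1/2) * Q* * (P_max - P*)
CS = (1/2) * 14/5 * (38 - 24)
CS = (1/2) * 14/5 * 14 = 98/5

98/5


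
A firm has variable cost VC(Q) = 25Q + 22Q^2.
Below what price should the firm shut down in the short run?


AVC(Q) = VC(Q)/Q = 25 + 22Q
AVC is increasing in Q, so minimum AVC is at Q -> 0+.
Min AVC = 25
The firm should shut down if P < 25.

25


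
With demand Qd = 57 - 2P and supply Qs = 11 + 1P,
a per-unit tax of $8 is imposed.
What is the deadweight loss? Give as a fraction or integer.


Pre-tax equilibrium quantity: Q* = 79/3
Post-tax equilibrium quantity: Q_tax = 21
Reduction in quantity: Q* - Q_tax = 16/3
DWL = (1/2) * tax * (Q* - Q_tax)
DWL = (1/2) * 8 * 16/3 = 64/3

64/3


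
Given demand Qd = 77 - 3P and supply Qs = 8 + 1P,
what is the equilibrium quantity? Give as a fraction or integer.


First find equilibrium price:
77 - 3P = 8 + 1P
P* = 69/4 = 69/4
Then substitute into demand:
Q* = 77 - 3 * 69/4 = 101/4

101/4


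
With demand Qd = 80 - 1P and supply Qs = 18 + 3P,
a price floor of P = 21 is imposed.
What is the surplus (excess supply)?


At P = 21:
Qd = 80 - 1*21 = 59
Qs = 18 + 3*21 = 81
Surplus = Qs - Qd = 81 - 59 = 22

22


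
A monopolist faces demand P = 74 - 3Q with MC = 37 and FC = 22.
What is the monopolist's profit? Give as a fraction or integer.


MR = MC: 74 - 6Q = 37
Q* = 37/6
P* = 74 - 3*37/6 = 111/2
Profit = (P* - MC)*Q* - FC
= (111/2 - 37)*37/6 - 22
= 37/2*37/6 - 22
= 1369/12 - 22 = 1105/12

1105/12


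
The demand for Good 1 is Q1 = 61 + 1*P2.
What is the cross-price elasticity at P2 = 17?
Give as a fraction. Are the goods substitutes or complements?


dQ1/dP2 = 1
At P2 = 17: Q1 = 61 + 1*17 = 78
Exy = (dQ1/dP2)(P2/Q1) = 1 * 17 / 78 = 17/78
Since Exy > 0, the goods are substitutes.

17/78 (substitutes)


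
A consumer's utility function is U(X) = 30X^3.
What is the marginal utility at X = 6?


MU = dU/dX = 30*3*X^(3-1)
MU = 90*X^2
At X = 6:
MU = 90 * 6^2
MU = 90 * 36 = 3240

3240


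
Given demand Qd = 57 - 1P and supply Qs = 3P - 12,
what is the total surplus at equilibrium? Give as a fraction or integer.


Find equilibrium: 57 - 1P = 3P - 12
57 + 12 = 4P
P* = 69/4 = 69/4
Q* = 3*69/4 - 12 = 159/4
Inverse demand: P = 57 - Q/1, so P_max = 57
Inverse supply: P = 4 + Q/3, so P_min = 4
CS = (1/2) * 159/4 * (57 - 69/4) = 25281/32
PS = (1/2) * 159/4 * (69/4 - 4) = 8427/32
TS = CS + PS = 25281/32 + 8427/32 = 8427/8

8427/8


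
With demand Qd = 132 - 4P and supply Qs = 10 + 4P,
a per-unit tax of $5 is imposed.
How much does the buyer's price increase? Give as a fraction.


With a per-unit tax, the buyer's price increase depends on relative slopes.
Supply slope: d = 4, Demand slope: b = 4
Buyer's price increase = d * tax / (b + d)
= 4 * 5 / (4 + 4)
= 20 / 8 = 5/2

5/2


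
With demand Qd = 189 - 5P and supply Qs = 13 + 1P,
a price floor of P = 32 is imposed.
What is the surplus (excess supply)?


At P = 32:
Qd = 189 - 5*32 = 29
Qs = 13 + 1*32 = 45
Surplus = Qs - Qd = 45 - 29 = 16

16


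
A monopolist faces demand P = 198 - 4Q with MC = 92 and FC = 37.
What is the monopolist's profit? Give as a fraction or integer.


MR = MC: 198 - 8Q = 92
Q* = 53/4
P* = 198 - 4*53/4 = 145
Profit = (P* - MC)*Q* - FC
= (145 - 92)*53/4 - 37
= 53*53/4 - 37
= 2809/4 - 37 = 2661/4

2661/4


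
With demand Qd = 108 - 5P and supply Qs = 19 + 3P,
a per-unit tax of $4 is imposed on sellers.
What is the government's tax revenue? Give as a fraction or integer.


With tax on sellers, new supply: Qs' = 19 + 3(P - 4)
= 7 + 3P
New equilibrium quantity:
Q_new = 359/8
Tax revenue = tax * Q_new = 4 * 359/8 = 359/2

359/2


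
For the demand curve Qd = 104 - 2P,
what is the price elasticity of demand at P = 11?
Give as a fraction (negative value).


dQ/dP = -2
At P = 11: Q = 104 - 2*11 = 82
E = (dQ/dP)(P/Q) = (-2)(11/82) = -11/41

-11/41


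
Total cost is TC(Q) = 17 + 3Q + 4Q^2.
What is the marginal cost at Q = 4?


MC = dTC/dQ = 3 + 2*4*Q
At Q = 4:
MC = 3 + 8*4
MC = 3 + 32 = 35

35


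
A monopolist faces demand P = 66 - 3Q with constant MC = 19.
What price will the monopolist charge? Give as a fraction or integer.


MR = 66 - 6Q
Set MR = MC: 66 - 6Q = 19
Q* = 47/6
Substitute into demand:
P* = 66 - 3*47/6 = 85/2

85/2


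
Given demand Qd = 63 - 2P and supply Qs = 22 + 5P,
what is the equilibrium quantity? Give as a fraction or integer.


First find equilibrium price:
63 - 2P = 22 + 5P
P* = 41/7 = 41/7
Then substitute into demand:
Q* = 63 - 2 * 41/7 = 359/7

359/7


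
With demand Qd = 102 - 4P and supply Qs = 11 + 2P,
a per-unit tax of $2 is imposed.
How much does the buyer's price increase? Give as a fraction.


With a per-unit tax, the buyer's price increase depends on relative slopes.
Supply slope: d = 2, Demand slope: b = 4
Buyer's price increase = d * tax / (b + d)
= 2 * 2 / (4 + 2)
= 4 / 6 = 2/3

2/3


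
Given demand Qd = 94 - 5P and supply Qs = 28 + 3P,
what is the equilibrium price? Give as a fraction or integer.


At equilibrium, Qd = Qs.
94 - 5P = 28 + 3P
94 - 28 = 5P + 3P
66 = 8P
P* = 66/8 = 33/4

33/4


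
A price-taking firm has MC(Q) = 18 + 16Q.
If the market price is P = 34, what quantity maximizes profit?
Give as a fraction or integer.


In perfect competition, profit is maximized where P = MC.
34 = 18 + 16Q
16 = 16Q
Q* = 16/16 = 1

1


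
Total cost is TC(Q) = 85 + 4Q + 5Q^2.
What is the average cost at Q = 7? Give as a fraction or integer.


TC(7) = 85 + 4*7 + 5*7^2
TC(7) = 85 + 28 + 245 = 358
AC = TC/Q = 358/7 = 358/7

358/7


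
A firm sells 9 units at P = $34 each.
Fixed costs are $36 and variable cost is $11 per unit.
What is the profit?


Total Revenue = P * Q = 34 * 9 = $306
Total Cost = FC + VC*Q = 36 + 11*9 = $135
Profit = TR - TC = 306 - 135 = $171

$171


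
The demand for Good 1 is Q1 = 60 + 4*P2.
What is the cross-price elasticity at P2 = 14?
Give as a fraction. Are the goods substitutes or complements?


dQ1/dP2 = 4
At P2 = 14: Q1 = 60 + 4*14 = 116
Exy = (dQ1/dP2)(P2/Q1) = 4 * 14 / 116 = 14/29
Since Exy > 0, the goods are substitutes.

14/29 (substitutes)


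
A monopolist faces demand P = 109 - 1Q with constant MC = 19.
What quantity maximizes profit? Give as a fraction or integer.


TR = P*Q = (109 - 1Q)Q = 109Q - 1Q^2
MR = dTR/dQ = 109 - 2Q
Set MR = MC:
109 - 2Q = 19
90 = 2Q
Q* = 90/2 = 45

45


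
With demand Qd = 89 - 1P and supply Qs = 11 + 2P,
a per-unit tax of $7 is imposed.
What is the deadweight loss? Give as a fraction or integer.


Pre-tax equilibrium quantity: Q* = 63
Post-tax equilibrium quantity: Q_tax = 175/3
Reduction in quantity: Q* - Q_tax = 14/3
DWL = (1/2) * tax * (Q* - Q_tax)
DWL = (1/2) * 7 * 14/3 = 49/3

49/3


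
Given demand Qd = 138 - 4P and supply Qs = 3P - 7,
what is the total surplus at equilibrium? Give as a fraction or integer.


Find equilibrium: 138 - 4P = 3P - 7
138 + 7 = 7P
P* = 145/7 = 145/7
Q* = 3*145/7 - 7 = 386/7
Inverse demand: P = 69/2 - Q/4, so P_max = 69/2
Inverse supply: P = 7/3 + Q/3, so P_min = 7/3
CS = (1/2) * 386/7 * (69/2 - 145/7) = 37249/98
PS = (1/2) * 386/7 * (145/7 - 7/3) = 74498/147
TS = CS + PS = 37249/98 + 74498/147 = 37249/42

37249/42


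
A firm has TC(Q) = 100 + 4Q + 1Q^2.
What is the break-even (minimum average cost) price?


AC(Q) = 100/Q + 4 + 1Q
To minimize: dAC/dQ = -100/Q^2 + 1 = 0
Q^2 = 100/1 = 100
Q* = 10
Min AC = 100/10 + 4 + 1*10
Min AC = 10 + 4 + 10 = 24

24


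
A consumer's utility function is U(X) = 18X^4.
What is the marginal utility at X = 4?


MU = dU/dX = 18*4*X^(4-1)
MU = 72*X^3
At X = 4:
MU = 72 * 4^3
MU = 72 * 64 = 4608

4608


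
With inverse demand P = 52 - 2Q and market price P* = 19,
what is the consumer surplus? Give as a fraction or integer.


Maximum willingness to pay (at Q=0): P_max = 52
Quantity demanded at P* = 19:
Q* = (52 - 19)/2 = 33/2
CS = (1/2) * Q* * (P_max - P*)
CS = (1/2) * 33/2 * (52 - 19)
CS = (1/2) * 33/2 * 33 = 1089/4

1089/4


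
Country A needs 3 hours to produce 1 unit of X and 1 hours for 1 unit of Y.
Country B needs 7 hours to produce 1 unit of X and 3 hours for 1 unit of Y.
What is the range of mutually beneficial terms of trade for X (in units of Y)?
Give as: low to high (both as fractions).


Opportunity cost of X for Country A = hours_X / hours_Y = 3/1 = 3 units of Y
Opportunity cost of X for Country B = hours_X / hours_Y = 7/3 = 7/3 units of Y
Terms of trade must be between the two opportunity costs.
Range: 7/3 to 3

7/3 to 3


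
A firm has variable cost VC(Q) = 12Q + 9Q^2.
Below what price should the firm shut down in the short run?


AVC(Q) = VC(Q)/Q = 12 + 9Q
AVC is increasing in Q, so minimum AVC is at Q -> 0+.
Min AVC = 12
The firm should shut down if P < 12.

12


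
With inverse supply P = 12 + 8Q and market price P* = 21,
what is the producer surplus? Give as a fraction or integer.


Minimum supply price (at Q=0): P_min = 12
Quantity supplied at P* = 21:
Q* = (21 - 12)/8 = 9/8
PS = (1/2) * Q* * (P* - P_min)
PS = (1/2) * 9/8 * (21 - 12)
PS = (1/2) * 9/8 * 9 = 81/16

81/16


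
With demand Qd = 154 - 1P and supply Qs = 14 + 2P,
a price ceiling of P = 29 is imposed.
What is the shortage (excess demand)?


At P = 29:
Qd = 154 - 1*29 = 125
Qs = 14 + 2*29 = 72
Shortage = Qd - Qs = 125 - 72 = 53

53


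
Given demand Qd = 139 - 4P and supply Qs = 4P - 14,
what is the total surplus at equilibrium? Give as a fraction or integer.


Find equilibrium: 139 - 4P = 4P - 14
139 + 14 = 8P
P* = 153/8 = 153/8
Q* = 4*153/8 - 14 = 125/2
Inverse demand: P = 139/4 - Q/4, so P_max = 139/4
Inverse supply: P = 7/2 + Q/4, so P_min = 7/2
CS = (1/2) * 125/2 * (139/4 - 153/8) = 15625/32
PS = (1/2) * 125/2 * (153/8 - 7/2) = 15625/32
TS = CS + PS = 15625/32 + 15625/32 = 15625/16

15625/16


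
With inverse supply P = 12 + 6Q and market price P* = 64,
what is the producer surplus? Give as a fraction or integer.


Minimum supply price (at Q=0): P_min = 12
Quantity supplied at P* = 64:
Q* = (64 - 12)/6 = 26/3
PS = (1/2) * Q* * (P* - P_min)
PS = (1/2) * 26/3 * (64 - 12)
PS = (1/2) * 26/3 * 52 = 676/3

676/3


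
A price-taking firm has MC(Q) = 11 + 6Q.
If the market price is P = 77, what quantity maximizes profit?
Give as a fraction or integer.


In perfect competition, profit is maximized where P = MC.
77 = 11 + 6Q
66 = 6Q
Q* = 66/6 = 11

11


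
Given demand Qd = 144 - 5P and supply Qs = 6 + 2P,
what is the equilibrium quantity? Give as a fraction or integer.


First find equilibrium price:
144 - 5P = 6 + 2P
P* = 138/7 = 138/7
Then substitute into demand:
Q* = 144 - 5 * 138/7 = 318/7

318/7


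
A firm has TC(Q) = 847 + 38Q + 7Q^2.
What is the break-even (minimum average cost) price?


AC(Q) = 847/Q + 38 + 7Q
To minimize: dAC/dQ = -847/Q^2 + 7 = 0
Q^2 = 847/7 = 121
Q* = 11
Min AC = 847/11 + 38 + 7*11
Min AC = 77 + 38 + 77 = 192

192


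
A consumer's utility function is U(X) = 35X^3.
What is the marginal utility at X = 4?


MU = dU/dX = 35*3*X^(3-1)
MU = 105*X^2
At X = 4:
MU = 105 * 4^2
MU = 105 * 16 = 1680

1680


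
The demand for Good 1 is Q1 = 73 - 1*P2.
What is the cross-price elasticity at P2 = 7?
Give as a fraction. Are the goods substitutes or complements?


dQ1/dP2 = -1
At P2 = 7: Q1 = 73 - 1*7 = 66
Exy = (dQ1/dP2)(P2/Q1) = -1 * 7 / 66 = -7/66
Since Exy < 0, the goods are complements.

-7/66 (complements)


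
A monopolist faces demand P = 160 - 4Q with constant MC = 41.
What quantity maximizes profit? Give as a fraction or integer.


TR = P*Q = (160 - 4Q)Q = 160Q - 4Q^2
MR = dTR/dQ = 160 - 8Q
Set MR = MC:
160 - 8Q = 41
119 = 8Q
Q* = 119/8 = 119/8

119/8


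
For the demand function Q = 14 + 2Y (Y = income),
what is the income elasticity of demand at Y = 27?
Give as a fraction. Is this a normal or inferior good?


dQ/dY = 2
At Y = 27: Q = 14 + 2*27 = 68
Ey = (dQ/dY)(Y/Q) = 2 * 27 / 68 = 27/34
Since Ey > 0, this is a normal good.

27/34 (normal good)


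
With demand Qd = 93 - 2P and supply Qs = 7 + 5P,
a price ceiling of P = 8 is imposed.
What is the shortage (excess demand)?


At P = 8:
Qd = 93 - 2*8 = 77
Qs = 7 + 5*8 = 47
Shortage = Qd - Qs = 77 - 47 = 30

30
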